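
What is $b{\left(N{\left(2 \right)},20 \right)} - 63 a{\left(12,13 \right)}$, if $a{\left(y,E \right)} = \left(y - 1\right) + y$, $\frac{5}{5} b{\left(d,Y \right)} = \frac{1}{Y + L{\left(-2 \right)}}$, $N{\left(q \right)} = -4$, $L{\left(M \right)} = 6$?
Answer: $- \frac{37673}{26} \approx -1449.0$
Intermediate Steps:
$b{\left(d,Y \right)} = \frac{1}{6 + Y}$ ($b{\left(d,Y \right)} = \frac{1}{Y + 6} = \frac{1}{6 + Y}$)
$a{\left(y,E \right)} = -1 + 2 y$ ($a{\left(y,E \right)} = \left(y - 1\right) + y = \left(-1 + y\right) + y = -1 + 2 y$)
$b{\left(N{\left(2 \right)},20 \right)} - 63 a{\left(12,13 \right)} = \frac{1}{6 + 20} - 63 \left(-1 + 2 \cdot 12\right) = \frac{1}{26} - 63 \left(-1 + 24\right) = \frac{1}{26} - 1449 = - \frac{37673}{26}$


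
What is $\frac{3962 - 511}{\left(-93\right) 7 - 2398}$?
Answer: $- \frac{3451}{3049} \approx -1.1318$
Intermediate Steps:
$\frac{3962 - 511}{\left(-93\right) 7 - 2398} = \frac{3451}{-651 - 2398} = \frac{3451}{-3049} = 3451 \left(- \frac{1}{3049}\right) = - \frac{3451}{3049}$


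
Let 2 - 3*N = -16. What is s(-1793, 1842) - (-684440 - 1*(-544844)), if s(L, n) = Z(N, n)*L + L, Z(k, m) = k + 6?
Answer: 116287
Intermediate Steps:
N = 6 (N = 2/3 - 1/3*(-16) = 2/3 + 16/3 = 6)
Z(k, m) = 6 + k
s(L, n) = 13*L (s(L, n) = (6 + 6)*L + L = 12*L + L = 13*L)
s(-1793, 1842) - (-684440 - 1*(-544844)) = 13*(-1793) - (-684440 - 1*(-544844)) = -23309 - (-684440 + 544844) = -23309 - 1*(-139596) = -23309 + 139596 = 116287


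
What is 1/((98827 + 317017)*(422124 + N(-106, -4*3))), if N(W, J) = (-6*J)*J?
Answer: 1/175178443440 ≈ 5.7085e-12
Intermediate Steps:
N(W, J) = -6*J²
1/((98827 + 317017)*(422124 + N(-106, -4*3))) = 1/((98827 + 317017)*(422124 - 6*(-4*3)²)) = 1/(415844*(422124 - 6*(-12)²)) = 1/(415844*(422124 - 6*144)) = 1/(415844*(422124 - 864)) = 1/(415844*421260) = 1/175178443440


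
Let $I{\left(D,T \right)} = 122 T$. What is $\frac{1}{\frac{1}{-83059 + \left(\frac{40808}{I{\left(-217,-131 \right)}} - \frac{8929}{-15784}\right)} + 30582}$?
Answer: $\frac{10476477723793}{320391641622907582} \approx 3.2699 \cdot 10^{-5}$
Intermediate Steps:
$\frac{1}{\frac{1}{-83059 + \left(\frac{40808}{I{\left(-217,-131 \right)}} - \frac{8929}{-15784}\right)} + 30582} = \frac{1}{\frac{1}{-83059 + \left(\frac{40808}{122 \left(-131\right)} - \frac{8929}{-15784}\right)} + 30582} = \frac{1}{\frac{1}{-83059 + \left(\frac{40808}{-15982} - - \frac{8929}{15784}\right)} + 30582} = \frac{1}{\frac{1}{-83059 + \left(40808 \left(- \frac{1}{15982}\right) + \frac{8929}{15784}\right)} + 30582} = \frac{1}{\frac{1}{-83059 + \left(- \frac{20404}{7991} + \frac{8929}{15784}\right)} + 30582} = \frac{1}{\frac{1}{-83059 - \frac{250705097}{126129944}} + 30582} = \frac{1}{\frac{1}{- \frac{10476477723793}{126129944}} + 30582} = \frac{1}{- \frac{126129944}{10476477723793} + 30582} = \frac{1}{\frac{320391641622907582}{10476477723793}} = \frac{10476477723793}{320391641622907582}$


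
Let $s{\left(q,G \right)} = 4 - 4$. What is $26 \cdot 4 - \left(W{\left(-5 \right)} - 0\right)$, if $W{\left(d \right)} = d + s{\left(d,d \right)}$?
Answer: $109$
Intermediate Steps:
$s{\left(q,G \right)} = 0$ ($s{\left(q,G \right)} = 4 - 4 = 0$)
$W{\left(d \right)} = d$ ($W{\left(d \right)} = d + 0 = d$)
$26 \cdot 4 - \left(W{\left(-5 \right)} - 0\right) = 26 \cdot 4 - \left(-5 - 0\right) = 104 - \left(-5 + 0\right) = 104 - -5 = 104 + 5 = 109$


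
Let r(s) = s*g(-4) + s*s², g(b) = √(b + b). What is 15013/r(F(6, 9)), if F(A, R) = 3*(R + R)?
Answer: 405351/4251532 - 15013*I*√2/229582728 ≈ 0.095342 - 9.2479e-5*I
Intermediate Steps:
F(A, R) = 6*R (F(A, R) = 3*(2*R) = 6*R)
g(b) = √2*√b (g(b) = √(2*b) = √2*√b)
r(s) = s³ + 2*I*s*√2 (r(s) = s*(√2*√(-4)) + s*s² = s*(√2*(2*I)) + s³ = s*(2*I*√2) + s³ = 2*I*s*√2 + s³ = s³ + 2*I*s*√2)
15013/r(F(6, 9)) = 15013/(((6*9)*((6*9)² + 2*I*√2))) = 15013/((54*(54² + 2*I*√2))) = 15013/((54*(2916 + 2*I*√2))) = 15013/(157464 + 108*I*√2)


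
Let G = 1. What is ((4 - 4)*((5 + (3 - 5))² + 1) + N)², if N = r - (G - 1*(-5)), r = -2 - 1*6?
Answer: 196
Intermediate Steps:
r = -8 (r = -2 - 6 = -8)
N = -14 (N = -8 - (1 - 1*(-5)) = -8 - (1 + 5) = -8 - 1*6 = -8 - 6 = -14)
((4 - 4)*((5 + (3 - 5))² + 1) + N)² = ((4 - 4)*((5 + (3 - 5))² + 1) - 14)² = (0*((5 - 2)² + 1) - 14)² = (0*(3² + 1) - 14)² = (0*(9 + 1) - 14)² = (0*10 - 14)² = (0 - 14)² = (-14)² = 196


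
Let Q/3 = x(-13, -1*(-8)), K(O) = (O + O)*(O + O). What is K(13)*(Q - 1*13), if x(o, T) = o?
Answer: -35152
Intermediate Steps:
K(O) = 4*O² (K(O) = (2*O)*(2*O) = 4*O²)
Q = -39 (Q = 3*(-13) = -39)
K(13)*(Q - 1*13) = (4*13²)*(-39 - 1*13) = (4*169)*(-39 - 13) = 676*(-52) = -35152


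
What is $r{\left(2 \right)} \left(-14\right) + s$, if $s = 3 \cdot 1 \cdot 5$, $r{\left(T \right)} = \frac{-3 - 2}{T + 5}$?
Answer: $25$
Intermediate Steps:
$r{\left(T \right)} = - \frac{5}{5 + T}$
$s = 15$ ($s = 3 \cdot 5 = 15$)
$r{\left(2 \right)} \left(-14\right) + s = - \frac{5}{5 + 2} \left(-14\right) + 15 = - \frac{5}{7} \left(-14\right) + 15 = \left(-5\right) \frac{1}{7} \left(-14\right) + 15 = \left(- \frac{5}{7}\right) \left(-14\right) + 15 = 10 + 15 = 25$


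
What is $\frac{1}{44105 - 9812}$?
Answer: $\frac{1}{34293} \approx 2.916 \cdot 10^{-5}$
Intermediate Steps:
$\frac{1}{44105 - 9812} = \frac{1}{34293}$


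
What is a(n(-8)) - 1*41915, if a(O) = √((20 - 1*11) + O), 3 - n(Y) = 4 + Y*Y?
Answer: -41915 + 2*I*√14 ≈ -41915.0 + 7.4833*I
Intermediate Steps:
n(Y) = -1 - Y² (n(Y) = 3 - (4 + Y*Y) = 3 - (4 + Y²) = 3 + (-4 - Y²) = -1 - Y²)
a(O) = √(9 + O) (a(O) = √((20 - 11) + O) = √(9 + O))
a(n(-8)) - 1*41915 = √(9 + (-1 - 1*(-8)²)) - 1*41915 = √(9 + (-1 - 1*64)) - 41915 = √(9 + (-1 - 64)) - 41915 = √(9 - 65) - 41915 = √(-56) - 41915 = 2*I*√14 - 41915 = -41915 + 2*I*√14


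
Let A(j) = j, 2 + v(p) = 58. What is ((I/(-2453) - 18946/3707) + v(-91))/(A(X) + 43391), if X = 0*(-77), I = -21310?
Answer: 49249528/35869647451 ≈ 0.0013730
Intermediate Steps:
X = 0
v(p) = 56 (v(p) = -2 + 58 = 56)
((I/(-2453) - 18946/3707) + v(-91))/(A(X) + 43391) = ((-21310/(-2453) - 18946/3707) + 56)/(0 + 43391) = ((-21310*(-1/2453) - 18946*1/3707) + 56)/43391 = ((21310/2453 - 18946/3707) + 56)*(1/43391) = (2956512/826661 + 56)*(1/43391) = (49249528/826661)*(1/43391) = 49249528/35869647451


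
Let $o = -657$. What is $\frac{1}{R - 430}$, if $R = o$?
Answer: $- \frac{1}{1087} \approx -0.00091996$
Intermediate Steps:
$R = -657$
$\frac{1}{R - 430} = \frac{1}{-657 - 430} = \frac{1}{-1087} = - \frac{1}{1087}$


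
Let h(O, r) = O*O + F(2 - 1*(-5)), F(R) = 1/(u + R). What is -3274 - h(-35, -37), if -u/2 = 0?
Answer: -31494/7 ≈ -4499.1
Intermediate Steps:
u = 0 (u = -2*0 = 0)
F(R) = 1/R (F(R) = 1/(0 + R) = 1/R)
h(O, r) = ⅐ + O² (h(O, r) = O*O + 1/(2 - 1*(-5)) = O² + 1/(2 + 5) = O² + 1/7 = O² + ⅐ = ⅐ + O²)
-3274 - h(-35, -37) = -3274 - (⅐ + (-35)²) = -3274 - (⅐ + 1225) = -3274 - 1*8576/7 = -3274 - 8576/7 = -31494/7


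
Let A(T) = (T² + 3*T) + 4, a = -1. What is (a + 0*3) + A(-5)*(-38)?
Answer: -533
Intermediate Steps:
A(T) = 4 + T² + 3*T
(a + 0*3) + A(-5)*(-38) = (-1 + 0*3) + (4 + (-5)² + 3*(-5))*(-38) = (-1 + 0) + (4 + 25 - 15)*(-38) = -1 + 14*(-38) = -1 - 532 = -533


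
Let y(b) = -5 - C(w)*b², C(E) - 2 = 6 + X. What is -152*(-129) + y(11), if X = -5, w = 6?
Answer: 19240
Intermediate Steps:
C(E) = 3 (C(E) = 2 + (6 - 5) = 2 + 1 = 3)
y(b) = -5 - 3*b²
-152*(-129) + y(11) = -152*(-129) + (-5 - 3*11²) = 19608 + (-5 - 3*121) = 19608 + (-5 - 363) = 19608 - 368 = 19240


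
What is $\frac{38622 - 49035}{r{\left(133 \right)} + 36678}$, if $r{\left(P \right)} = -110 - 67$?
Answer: $- \frac{3471}{12167} \approx -0.28528$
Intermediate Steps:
$r{\left(P \right)} = -177$
$\frac{38622 - 49035}{r{\left(133 \right)} + 36678} = \frac{38622 - 49035}{-177 + 36678} = - \frac{10413}{36501} = \left(-10413\right) \frac{1}{36501} = - \frac{3471}{12167}$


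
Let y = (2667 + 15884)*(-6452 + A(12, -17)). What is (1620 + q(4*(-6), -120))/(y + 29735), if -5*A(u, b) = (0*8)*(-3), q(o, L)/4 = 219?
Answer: -2496/119661317 ≈ -2.0859e-5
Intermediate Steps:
q(o, L) = 876 (q(o, L) = 4*219 = 876)
A(u, b) = 0 (A(u, b) = -0*8*(-3)/5 = -0*(-3) = -⅕*0 = 0)
y = -119691052 (y = (2667 + 15884)*(-6452 + 0) = 18551*(-6452) = -119691052)
(1620 + q(4*(-6), -120))/(y + 29735) = (1620 + 876)/(-119691052 + 29735) = 2496/(-119661317) = 2496*(-1/119661317) = -2496/119661317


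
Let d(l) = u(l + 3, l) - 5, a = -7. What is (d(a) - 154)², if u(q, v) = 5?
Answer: 23716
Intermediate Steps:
d(l) = 0 (d(l) = 5 - 5 = 0)
(d(a) - 154)² = (0 - 154)² = (-154)² = 23716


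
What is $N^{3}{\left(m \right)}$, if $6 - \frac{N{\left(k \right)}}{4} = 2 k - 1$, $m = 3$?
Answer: $64$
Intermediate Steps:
$N{\left(k \right)} = 28 - 8 k$ ($N{\left(k \right)} = 24 - 4 \left(2 k - 1\right) = 24 - 4 \left(-1 + 2 k\right) = 24 - \left(-4 + 8 k\right) = 28 - 8 k$)
$N^{3}{\left(m \right)} = \left(28 - 24\right)^{3} = 4^{3} = 64$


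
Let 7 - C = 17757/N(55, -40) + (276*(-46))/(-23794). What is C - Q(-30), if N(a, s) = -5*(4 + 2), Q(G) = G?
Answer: 74756753/118970 ≈ 628.37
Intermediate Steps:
N(a, s) = -30 (N(a, s) = -5*6 = -30)
C = 71187653/118970 (C = 7 - (17757/(-30) + (276*(-46))/(-23794)) = 7 - (17757*(-1/30) - 12696*(-1/23794)) = 7 - (-5919/10 + 6348/11897) = 7 - 1*(-70354863/118970) = 7 + 70354863/118970 = 71187653/118970 ≈ 598.37)
C - Q(-30) = 71187653/118970 - (-30) = 71187653/118970 - 1*(-30) = 71187653/118970 + 30 = 74756753/118970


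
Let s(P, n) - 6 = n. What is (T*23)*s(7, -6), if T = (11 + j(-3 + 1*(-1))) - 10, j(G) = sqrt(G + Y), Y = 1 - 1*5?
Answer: 0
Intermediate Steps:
Y = -4 (Y = 1 - 5 = -4)
s(P, n) = 6 + n
j(G) = sqrt(-4 + G) (j(G) = sqrt(G - 4) = sqrt(-4 + G))
T = 1 + 2*I*sqrt(2) (T = (11 + sqrt(-4 + (-3 + 1*(-1)))) - 10 = (11 + sqrt(-4 + (-3 - 1))) - 10 = (11 + sqrt(-4 - 4)) - 10 = (11 + sqrt(-8)) - 10 = (11 + 2*I*sqrt(2)) - 10 = 1 + 2*I*sqrt(2) ≈ 1.0 + 2.8284*I)
(T*23)*s(7, -6) = ((1 + 2*I*sqrt(2))*23)*(6 - 6) = (23 + 46*I*sqrt(2))*0 = 0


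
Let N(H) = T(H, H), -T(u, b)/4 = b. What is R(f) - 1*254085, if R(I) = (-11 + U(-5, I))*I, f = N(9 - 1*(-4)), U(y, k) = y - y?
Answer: -253513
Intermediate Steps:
T(u, b) = -4*b
N(H) = -4*H
U(y, k) = 0
f = -52 (f = -4*(9 - 1*(-4)) = -4*(9 + 4) = -4*13 = -52)
R(I) = -11*I (R(I) = (-11 + 0)*I = -11*I)
R(f) - 1*254085 = -11*(-52) - 1*254085 = 572 - 254085 = -253513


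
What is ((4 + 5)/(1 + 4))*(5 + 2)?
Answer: 63/5 ≈ 12.600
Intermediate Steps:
((4 + 5)/(1 + 4))*(5 + 2) = (9/5)*7 = 63/5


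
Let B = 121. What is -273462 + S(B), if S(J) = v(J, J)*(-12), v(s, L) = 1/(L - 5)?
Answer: -7930401/29 ≈ -2.7346e+5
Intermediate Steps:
v(s, L) = 1/(-5 + L)
S(J) = -12/(-5 + J)
-273462 + S(B) = -273462 - 12/(-5 + 121) = -273462 - 12/116 = -273462 - 12*1/116 = -273462 - 3/29 = -7930401/29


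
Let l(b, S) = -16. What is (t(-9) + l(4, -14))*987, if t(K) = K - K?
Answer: -15792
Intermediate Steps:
t(K) = 0
(t(-9) + l(4, -14))*987 = (0 - 16)*987 = -16*987 = -15792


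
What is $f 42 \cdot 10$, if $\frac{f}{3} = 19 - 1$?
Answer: $22680$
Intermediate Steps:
$f = 54$ ($f = 3 \left(19 - 1\right) = 3 \cdot 18 = 54$)
$f 42 \cdot 10 = 54 \cdot 42 \cdot 10 = 2268 \cdot 10 = 22680$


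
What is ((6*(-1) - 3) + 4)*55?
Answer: -275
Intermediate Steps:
((6*(-1) - 3) + 4)*55 = ((-6 - 3) + 4)*55 = (-9 + 4)*55 = -5*55 = -275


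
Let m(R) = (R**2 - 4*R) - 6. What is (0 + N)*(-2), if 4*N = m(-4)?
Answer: -13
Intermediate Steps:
m(R) = -6 + R**2 - 4*R
N = 13/2 (N = (-6 + (-4)**2 - 4*(-4))/4 = (-6 + 16 + 16)/4 = (1/4)*26 = 13/2 ≈ 6.5000)
(0 + N)*(-2) = (0 + 13/2)*(-2) = (13/2)*(-2) = -13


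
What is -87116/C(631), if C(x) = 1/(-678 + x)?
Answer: 4094452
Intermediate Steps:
-87116/C(631) = -87116/(1/(-678 + 631)) = -87116/(1/(-47)) = -87116/(-1/47) = -87116*(-47) = 4094452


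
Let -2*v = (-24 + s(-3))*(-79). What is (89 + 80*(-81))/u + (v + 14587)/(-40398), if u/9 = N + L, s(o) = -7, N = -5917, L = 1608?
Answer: -173351663/1044449892 ≈ -0.16597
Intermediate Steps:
v = -2449/2 (v = -(-24 - 7)*(-79)/2 = -(-31)*(-79)/2 = -½*2449 = -2449/2 ≈ -1224.5)
u = -38781 (u = 9*(-5917 + 1608) = 9*(-4309) = -38781)
(89 + 80*(-81))/u + (v + 14587)/(-40398) = (89 + 80*(-81))/(-38781) + (-2449/2 + 14587)/(-40398) = (89 - 6480)*(-1/38781) + (26725/2)*(-1/40398) = -6391*(-1/38781) - 26725/80796 = 6391/38781 - 26725/80796 = -173351663/1044449892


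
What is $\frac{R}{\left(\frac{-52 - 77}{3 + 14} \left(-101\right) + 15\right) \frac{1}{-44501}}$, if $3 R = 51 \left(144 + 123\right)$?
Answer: $- \frac{1144610221}{4428} \approx -2.5849 \cdot 10^{5}$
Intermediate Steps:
$R = 4539$ ($R = \frac{51 \left(144 + 123\right)}{3} = \frac{51 \cdot 267}{3} = \frac{1}{3} \cdot 13617 = 4539$)
$\frac{R}{\left(\frac{-52 - 77}{3 + 14} \left(-101\right) + 15\right) \frac{1}{-44501}} = \frac{4539}{\left(\frac{-52 - 77}{3 + 14} \left(-101\right) + 15\right) \frac{1}{-44501}} = \frac{4539}{\left(- \frac{129}{17} \left(-101\right) + 15\right) \left(- \frac{1}{44501}\right)} = \frac{4539}{\left(\left(-129\right) \frac{1}{17} \left(-101\right) + 15\right) \left(- \frac{1}{44501}\right)} = \frac{4539}{\left(\left(- \frac{129}{17}\right) \left(-101\right) + 15\right) \left(- \frac{1}{44501}\right)} = \frac{4539}{\left(\frac{13029}{17} + 15\right) \left(- \frac{1}{44501}\right)} = \frac{4539}{\frac{13284}{17} \left(- \frac{1}{44501}\right)} = \frac{4539}{- \frac{13284}{756517}} = 4539 \left(- \frac{756517}{13284}\right) = - \frac{1144610221}{4428}$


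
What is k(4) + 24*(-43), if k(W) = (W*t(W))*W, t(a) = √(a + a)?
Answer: -1032 + 32*√2 ≈ -986.75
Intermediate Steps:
t(a) = √2*√a (t(a) = √(2*a) = √2*√a)
k(W) = √2*W^(5/2) (k(W) = (W*(√2*√W))*W = (√2*W^(3/2))*W = √2*W^(5/2))
k(4) + 24*(-43) = √2*4^(5/2) + 24*(-43) = √2*32 - 1032 = 32*√2 - 1032 = -1032 + 32*√2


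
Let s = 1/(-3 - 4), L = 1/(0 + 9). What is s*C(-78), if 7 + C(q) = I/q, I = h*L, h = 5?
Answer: 4919/4914 ≈ 1.0010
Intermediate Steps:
L = 1/9 ≈ 0.11111
s = -1/7 (s = 1/(-7) = -1/7 ≈ -0.14286)
I = 5/9 (I = 5*(1/9) = 5/9 ≈ 0.55556)
C(q) = -7 + 5/(9*q)
s*C(-78) = -(-7 + (5/9)/(-78))/7 = -(-7 + (5/9)*(-1/78))/7 = -(-7 - 5/702)/7 = -1/7*(-4919/702) = 4919/4914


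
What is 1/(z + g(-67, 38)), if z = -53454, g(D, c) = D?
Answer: -1/53521 ≈ -1.8684e-5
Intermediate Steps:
1/(z + g(-67, 38)) = 1/(-53454 - 67) = 1/(-53521) = -1/53521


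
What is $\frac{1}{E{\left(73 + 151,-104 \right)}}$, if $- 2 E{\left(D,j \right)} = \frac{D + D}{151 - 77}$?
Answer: $- \frac{37}{112} \approx -0.33036$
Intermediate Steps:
$E{\left(D,j \right)} = - \frac{D}{74}$ ($E{\left(D,j \right)} = - \frac{\left(D + D\right) \frac{1}{151 - 77}}{2} = - \frac{2 D \frac{1}{74}}{2} = - \frac{\frac{1}{37} D}{2} = - \frac{D}{74}$)
$\frac{1}{E{\left(73 + 151,-104 \right)}} = \frac{1}{\left(- \frac{1}{74}\right) \left(73 + 151\right)} = \frac{1}{\left(- \frac{1}{74}\right) 224} = \frac{1}{- \frac{112}{37}} = - \frac{37}{112}$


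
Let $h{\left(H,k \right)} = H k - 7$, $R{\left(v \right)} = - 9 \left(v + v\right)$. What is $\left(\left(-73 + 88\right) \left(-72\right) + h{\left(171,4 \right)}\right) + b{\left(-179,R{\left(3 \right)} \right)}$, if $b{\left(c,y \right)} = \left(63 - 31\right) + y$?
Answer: $-425$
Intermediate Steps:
$R{\left(v \right)} = - 18 v$ ($R{\left(v \right)} = - 9 \cdot 2 v = - 18 v$)
$b{\left(c,y \right)} = 32 + y$
$h{\left(H,k \right)} = -7 + H k$
$\left(\left(-73 + 88\right) \left(-72\right) + h{\left(171,4 \right)}\right) + b{\left(-179,R{\left(3 \right)} \right)} = \left(\left(-73 + 88\right) \left(-72\right) + \left(-7 + 171 \cdot 4\right)\right) + \left(32 - 54\right) = \left(15 \left(-72\right) + \left(-7 + 684\right)\right) + \left(32 - 54\right) = \left(-1080 + 677\right) - 22 = -403 - 22 = -425$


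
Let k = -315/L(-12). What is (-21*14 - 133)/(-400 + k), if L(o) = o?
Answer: 1708/1495 ≈ 1.1425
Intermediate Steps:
k = 105/4 (k = -315/(-12) = -315*(-1/12) = 105/4 ≈ 26.250)
(-21*14 - 133)/(-400 + k) = (-21*14 - 133)/(-400 + 105/4) = (-294 - 133)/(-1495/4) = -427*(-4/1495) = 1708/1495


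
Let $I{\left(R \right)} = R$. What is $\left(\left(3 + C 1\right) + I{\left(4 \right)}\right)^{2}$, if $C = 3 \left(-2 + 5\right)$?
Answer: $256$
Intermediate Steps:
$C = 9$ ($C = 3 \cdot 3 = 9$)
$\left(\left(3 + C 1\right) + I{\left(4 \right)}\right)^{2} = \left(\left(3 + 9 \cdot 1\right) + 4\right)^{2} = \left(\left(3 + 9\right) + 4\right)^{2} = \left(12 + 4\right)^{2} = 16^{2} = 256$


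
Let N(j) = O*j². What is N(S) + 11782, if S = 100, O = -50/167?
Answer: 1467594/167 ≈ 8788.0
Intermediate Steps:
O = -50/167 (O = -50*1/167 = -50/167 ≈ -0.29940)
N(j) = -50*j²/167
N(S) + 11782 = -50/167*100² + 11782 = -50/167*10000 + 11782 = -500000/167 + 11782 = 1467594/167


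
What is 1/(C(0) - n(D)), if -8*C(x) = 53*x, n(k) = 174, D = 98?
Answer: -1/174 ≈ -0.0057471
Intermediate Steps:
C(x) = -53*x/8
1/(C(0) - n(D)) = 1/(-53/8*0 - 1*174) = 1/(0 - 174) = 1/(-174) = -1/174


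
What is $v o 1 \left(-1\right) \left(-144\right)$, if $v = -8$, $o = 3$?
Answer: $-3456$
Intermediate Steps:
$v o 1 \left(-1\right) \left(-144\right) = \left(-8\right) 3 \cdot 1 \left(-1\right) \left(-144\right) = \left(-24\right) \left(-1\right) \left(-144\right) = 24 \left(-144\right) = -3456$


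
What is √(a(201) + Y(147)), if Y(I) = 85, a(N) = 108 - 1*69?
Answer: 2*√31 ≈ 11.136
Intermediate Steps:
a(N) = 39 (a(N) = 108 - 69 = 39)
√(a(201) + Y(147)) = √(39 + 85) = √124 = 2*√31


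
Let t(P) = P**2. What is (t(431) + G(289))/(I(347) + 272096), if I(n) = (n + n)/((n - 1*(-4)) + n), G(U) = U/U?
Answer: 64830938/94961851 ≈ 0.68270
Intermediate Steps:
G(U) = 1
I(n) = 2*n/(4 + 2*n) (I(n) = (2*n)/((n + 4) + n) = (2*n)/((4 + n) + n) = (2*n)/(4 + 2*n) = 2*n/(4 + 2*n))
(t(431) + G(289))/(I(347) + 272096) = (431**2 + 1)/(347/(2 + 347) + 272096) = (185761 + 1)/(347/349 + 272096) = 185762/(347*(1/349) + 272096) = 185762/(347/349 + 272096) = 185762/(94961851/349) = 185762*(349/94961851) = 64830938/94961851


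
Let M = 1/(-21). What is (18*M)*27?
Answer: -162/7 ≈ -23.143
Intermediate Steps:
M = -1/21 (M = 1*(-1/21) = -1/21 ≈ -0.047619)
(18*M)*27 = (18*(-1/21))*27 = -6/7*27 = -162/7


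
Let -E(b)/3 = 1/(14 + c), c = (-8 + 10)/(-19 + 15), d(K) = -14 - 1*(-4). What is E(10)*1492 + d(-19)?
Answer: -3074/9 ≈ -341.56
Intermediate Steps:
d(K) = -10 (d(K) = -14 + 4 = -10)
c = -1/2 (c = 2/(-4) = 2*(-1/4) = -1/2 ≈ -0.50000)
E(b) = -2/9 (E(b) = -3/(14 - 1/2) = -3/27/2 = -3*2/27 = -2/9)
E(10)*1492 + d(-19) = -2/9*1492 - 10 = -2984/9 - 10 = -3074/9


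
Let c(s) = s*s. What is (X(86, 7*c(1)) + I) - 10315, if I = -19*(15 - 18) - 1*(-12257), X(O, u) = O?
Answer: 2085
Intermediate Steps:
c(s) = s²
I = 12314 (I = -19*(-3) + 12257 = 57 + 12257 = 12314)
(X(86, 7*c(1)) + I) - 10315 = (86 + 12314) - 10315 = 12400 - 10315 = 2085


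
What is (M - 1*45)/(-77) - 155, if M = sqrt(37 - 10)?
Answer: -11890/77 - 3*sqrt(3)/77 ≈ -154.48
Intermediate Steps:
M = 3*sqrt(3) (M = sqrt(27) = 3*sqrt(3) ≈ 5.1962)
(M - 1*45)/(-77) - 155 = (3*sqrt(3) - 1*45)/(-77) - 155 = (3*sqrt(3) - 45)*(-1/77) - 155 = (-45 + 3*sqrt(3))*(-1/77) - 155 = (45/77 - 3*sqrt(3)/77) - 155 = -11890/77 - 3*sqrt(3)/77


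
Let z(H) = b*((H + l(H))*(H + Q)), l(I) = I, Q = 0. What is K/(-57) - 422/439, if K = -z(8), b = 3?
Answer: 48174/8341 ≈ 5.7756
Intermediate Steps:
z(H) = 6*H² (z(H) = 3*((H + H)*(H + 0)) = 3*((2*H)*H) = 3*(2*H²) = 6*H²)
K = -384 (K = -6*8² = -6*64 = -1*384 = -384)
K/(-57) - 422/439 = -384/(-57) - 422/439 = -384*(-1/57) - 422*1/439 = 128/19 - 422/439 = 48174/8341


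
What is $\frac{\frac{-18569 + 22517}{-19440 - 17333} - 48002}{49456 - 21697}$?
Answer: $- \frac{1765181494}{1020781707} \approx -1.7292$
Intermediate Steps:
$\frac{\frac{-18569 + 22517}{-19440 - 17333} - 48002}{49456 - 21697} = \frac{\frac{3948}{-36773} - 48002}{27759} = \left(3948 \left(- \frac{1}{36773}\right) - 48002\right) \frac{1}{27759} = \left(- \frac{3948}{36773} - 48002\right) \frac{1}{27759} = \left(- \frac{1765181494}{36773}\right) \frac{1}{27759} = - \frac{1765181494}{1020781707}$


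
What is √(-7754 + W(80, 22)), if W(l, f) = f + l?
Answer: 2*I*√1913 ≈ 87.476*I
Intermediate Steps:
√(-7754 + W(80, 22)) = √(-7754 + (22 + 80)) = √(-7754 + 102) = √(-7652) = 2*I*√1913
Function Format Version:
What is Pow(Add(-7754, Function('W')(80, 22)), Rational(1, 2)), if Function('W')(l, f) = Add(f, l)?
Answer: Mul(2, I, Pow(1913, Rational(1, 2))) ≈ Mul(87.476, I)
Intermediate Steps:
Pow(Add(-7754, Function('W')(80, 22)), Rational(1, 2)) = Pow(Add(-7754, Add(22, 80)), Rational(1, 2)) = Pow(Add(-7754, 102), Rational(1, 2)) = Pow(-7652, Rational(1, 2)) = Mul(2, I, Pow(1913, Rational(1, 2)))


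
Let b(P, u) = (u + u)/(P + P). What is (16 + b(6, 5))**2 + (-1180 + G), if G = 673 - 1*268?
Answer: -17699/36 ≈ -491.64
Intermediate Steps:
G = 405 (G = 673 - 268 = 405)
b(P, u) = u/P (b(P, u) = (2*u)/((2*P)) = (2*u)*(1/(2*P)) = u/P)
(16 + b(6, 5))**2 + (-1180 + G) = (16 + 5/6)**2 + (-1180 + 405) = (16 + 5*(1/6))**2 - 775 = (16 + 5/6)**2 - 775 = (101/6)**2 - 775 = 10201/36 - 775 = -17699/36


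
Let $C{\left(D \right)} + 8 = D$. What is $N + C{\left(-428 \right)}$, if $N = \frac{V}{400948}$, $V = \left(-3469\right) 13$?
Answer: $- \frac{174858425}{400948} \approx -436.11$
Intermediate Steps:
$V = -45097$
$C{\left(D \right)} = -8 + D$
$N = - \frac{45097}{400948} \approx -0.11248$
$N + C{\left(-428 \right)} = - \frac{45097}{400948} - 436 = - \frac{174858425}{400948}$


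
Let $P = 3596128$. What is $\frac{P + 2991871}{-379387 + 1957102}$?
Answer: $\frac{6587999}{1577715} \approx 4.1757$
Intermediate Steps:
$\frac{P + 2991871}{-379387 + 1957102} = \frac{3596128 + 2991871}{-379387 + 1957102} = \frac{6587999}{1577715}$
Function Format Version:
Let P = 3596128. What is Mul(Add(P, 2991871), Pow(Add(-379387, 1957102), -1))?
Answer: Rational(6587999, 1577715) ≈ 4.1757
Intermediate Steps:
Mul(Add(P, 2991871), Pow(Add(-379387, 1957102), -1)) = Mul(Add(3596128, 2991871), Pow(Add(-379387, 1957102), -1)) = Mul(6587999, Pow(1577715, -1)) = Mul(6587999, Rational(1, 1577715)) = Rational(6587999, 1577715)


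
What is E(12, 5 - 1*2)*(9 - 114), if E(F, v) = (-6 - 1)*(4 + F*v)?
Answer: 29400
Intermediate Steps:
E(F, v) = -28 - 7*F*v (E(F, v) = -7*(4 + F*v) = -28 - 7*F*v)
E(12, 5 - 1*2)*(9 - 114) = (-28 - 7*12*(5 - 1*2))*(9 - 114) = (-28 - 7*12*(5 - 2))*(-105) = (-28 - 7*12*3)*(-105) = (-28 - 252)*(-105) = -280*(-105) = 29400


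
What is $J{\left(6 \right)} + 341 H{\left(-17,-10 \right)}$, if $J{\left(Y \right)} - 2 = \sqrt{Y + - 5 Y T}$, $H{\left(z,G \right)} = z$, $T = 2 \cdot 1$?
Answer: $-5795 + 3 i \sqrt{6} \approx -5795.0 + 7.3485 i$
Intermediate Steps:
$T = 2$
$J{\left(Y \right)} = 2 + 3 \sqrt{- Y}$ ($J{\left(Y \right)} = 2 + \sqrt{Y + - 5 Y 2} = 2 + \sqrt{Y - 10 Y} = 2 + \sqrt{- 9 Y} = 2 + 3 \sqrt{- Y}$)
$J{\left(6 \right)} + 341 H{\left(-17,-10 \right)} = \left(2 + 3 \sqrt{\left(-1\right) 6}\right) + 341 \left(-17\right) = \left(2 + 3 \sqrt{-6}\right) - 5797 = \left(2 + 3 i \sqrt{6}\right) - 5797 = -5795 + 3 i \sqrt{6}$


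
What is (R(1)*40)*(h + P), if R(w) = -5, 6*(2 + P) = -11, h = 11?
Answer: -4300/3 ≈ -1433.3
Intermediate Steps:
P = -23/6 (P = -2 + (1/6)*(-11) = -2 - 11/6 = -23/6 ≈ -3.8333)
(R(1)*40)*(h + P) = (-5*40)*(11 - 23/6) = -200*43/6 = -4300/3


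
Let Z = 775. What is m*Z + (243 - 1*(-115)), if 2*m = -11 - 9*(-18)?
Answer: 117741/2 ≈ 58871.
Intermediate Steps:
m = 151/2 (m = (-11 - 9*(-18))/2 = (-11 + 162)/2 = (½)*151 = 151/2 ≈ 75.500)
m*Z + (243 - 1*(-115)) = (151/2)*775 + (243 - 1*(-115)) = 117025/2 + (243 + 115) = 117025/2 + 358 = 117741/2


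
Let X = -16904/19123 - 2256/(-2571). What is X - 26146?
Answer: -428491500238/16388411 ≈ -26146.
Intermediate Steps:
X = -106232/16388411 (X = -16904*1/19123 - 2256*(-1/2571) = -16904/19123 + 752/857 = -106232/16388411 ≈ -0.0064821)
X - 26146 = -106232/16388411 - 26146 = -428491500238/16388411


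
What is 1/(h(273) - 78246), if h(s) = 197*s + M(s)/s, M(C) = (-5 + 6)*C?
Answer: -1/24464 ≈ -4.0876e-5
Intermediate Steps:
M(C) = C (M(C) = 1*C = C)
h(s) = 1 + 197*s (h(s) = 197*s + s/s = 197*s + 1 = 1 + 197*s)
1/(h(273) - 78246) = 1/((1 + 197*273) - 78246) = 1/((1 + 53781) - 78246) = 1/(53782 - 78246) = 1/(-24464) = -1/24464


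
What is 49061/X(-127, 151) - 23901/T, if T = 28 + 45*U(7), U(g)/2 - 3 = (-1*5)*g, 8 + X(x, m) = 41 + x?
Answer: -2220569/4324 ≈ -513.54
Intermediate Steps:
X(x, m) = 33 + x (X(x, m) = -8 + (41 + x) = 33 + x)
U(g) = 6 - 10*g (U(g) = 6 + 2*((-1*5)*g) = 6 + 2*(-5*g) = 6 - 10*g)
T = -2852 (T = 28 + 45*(6 - 10*7) = 28 + 45*(6 - 70) = 28 + 45*(-64) = 28 - 2880 = -2852)
49061/X(-127, 151) - 23901/T = 49061/(33 - 127) - 23901/(-2852) = 49061/(-94) - 23901*(-1/2852) = 49061*(-1/94) + 771/92 = -49061/94 + 771/92 = -2220569/4324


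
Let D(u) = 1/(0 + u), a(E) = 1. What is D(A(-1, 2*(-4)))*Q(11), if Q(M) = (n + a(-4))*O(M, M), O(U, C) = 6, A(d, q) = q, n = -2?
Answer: ¾ ≈ 0.75000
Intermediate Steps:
D(u) = 1/u
Q(M) = -6 (Q(M) = (-2 + 1)*6 = -1*6 = -6)
D(A(-1, 2*(-4)))*Q(11) = -6/(2*(-4)) = -6/(-8) = -⅛*(-6) = ¾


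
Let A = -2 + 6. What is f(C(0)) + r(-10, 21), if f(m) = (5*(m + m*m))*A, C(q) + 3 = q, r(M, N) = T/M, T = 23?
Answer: 1177/10 ≈ 117.70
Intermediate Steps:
r(M, N) = 23/M
C(q) = -3 + q
A = 4
f(m) = 20*m + 20*m² (f(m) = (5*(m + m*m))*4 = (5*(m + m²))*4 = (5*m + 5*m²)*4 = 20*m + 20*m²)
f(C(0)) + r(-10, 21) = 20*(-3 + 0)*(1 + (-3 + 0)) + 23/(-10) = 20*(-3)*(1 - 3) + 23*(-⅒) = 20*(-3)*(-2) - 23/10 = 120 - 23/10 = 1177/10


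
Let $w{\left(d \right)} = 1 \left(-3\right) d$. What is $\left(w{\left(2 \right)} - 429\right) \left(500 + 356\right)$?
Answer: $-372360$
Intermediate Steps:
$w{\left(d \right)} = - 3 d$
$\left(w{\left(2 \right)} - 429\right) \left(500 + 356\right) = \left(\left(-3\right) 2 - 429\right) \left(500 + 356\right) = \left(-6 - 429\right) 856 = \left(-435\right) 856 = -372360$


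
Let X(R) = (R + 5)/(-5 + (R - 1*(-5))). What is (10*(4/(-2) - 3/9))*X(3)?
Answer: -560/9 ≈ -62.222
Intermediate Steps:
X(R) = (5 + R)/R (X(R) = (5 + R)/(-5 + (R + 5)) = (5 + R)/(-5 + (5 + R)) = (5 + R)/R)
(10*(4/(-2) - 3/9))*X(3) = (10*(4/(-2) - 3/9))*((5 + 3)/3) = (10*(4*(-½) - 3*⅑))*((⅓)*8) = (10*(-2 - ⅓))*(8/3) = (10*(-7/3))*(8/3) = -70/3*8/3 = -560/9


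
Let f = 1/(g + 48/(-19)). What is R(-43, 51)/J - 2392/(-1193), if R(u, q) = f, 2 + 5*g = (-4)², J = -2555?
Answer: 31757445/15850198 ≈ 2.0036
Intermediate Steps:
g = 14/5 (g = -⅖ + (⅕)*(-4)² = -⅖ + (⅕)*16 = -⅖ + 16/5 = 14/5 ≈ 2.8000)
f = 95/26 (f = 1/(14/5 + 48/(-19)) = 1/(14/5 + 48*(-1/19)) = 1/(14/5 - 48/19) = 1/(26/95) = 95/26 ≈ 3.6538)
R(u, q) = 95/26
R(-43, 51)/J - 2392/(-1193) = (95/26)/(-2555) - 2392/(-1193) = (95/26)*(-1/2555) - 2392*(-1/1193) = -19/13286 + 2392/1193 = 31757445/15850198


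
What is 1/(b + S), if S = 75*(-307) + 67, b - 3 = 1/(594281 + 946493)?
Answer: -1540774/35368467169 ≈ -4.3563e-5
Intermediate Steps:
b = 4622323/1540774 (b = 3 + 1/(594281 + 946493) = 3 + 1/1540774 = 4622323/1540774 ≈ 3.0000)
S = -22958 (S = -23025 + 67 = -22958)
1/(b + S) = 1/(4622323/1540774 - 22958) = 1/(-35368467169/1540774) = -1540774/35368467169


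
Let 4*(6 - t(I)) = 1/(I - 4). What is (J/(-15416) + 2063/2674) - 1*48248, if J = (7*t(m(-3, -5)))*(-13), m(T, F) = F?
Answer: -35799557638693/742002912 ≈ -48247.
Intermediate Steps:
t(I) = 6 - 1/(4*(-4 + I)) (t(I) = 6 - 1/(4*(I - 4)) = 6 - 1/(4*(-4 + I)))
J = -19747/36 (J = (7*((-97 + 24*(-5))/(4*(-4 - 5))))*(-13) = (7*((1/4)*(-97 - 120)/(-9)))*(-13) = (7*((1/4)*(-1/9)*(-217)))*(-13) = (7*(217/36))*(-13) = (1519/36)*(-13) = -19747/36 ≈ -548.53)
(J/(-15416) + 2063/2674) - 1*48248 = (-19747/36/(-15416) + 2063/2674) - 1*48248 = (-19747/36*(-1/15416) + 2063*(1/2674)) - 48248 = (19747/554976 + 2063/2674) - 48248 = 598859483/742002912 - 48248 = -35799557638693/742002912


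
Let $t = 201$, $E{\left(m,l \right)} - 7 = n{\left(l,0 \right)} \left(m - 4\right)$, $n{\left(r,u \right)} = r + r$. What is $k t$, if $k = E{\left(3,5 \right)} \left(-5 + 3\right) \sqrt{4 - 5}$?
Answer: $1206 i \approx 1206.0 i$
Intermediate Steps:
$n{\left(r,u \right)} = 2 r$
$E{\left(m,l \right)} = 7 + 2 l \left(-4 + m\right)$ ($E{\left(m,l \right)} = 7 + 2 l \left(m - 4\right) = 7 + 2 l \left(-4 + m\right)$)
$k = 6 i$ ($k = \left(7 - 40 + 2 \cdot 5 \cdot 3\right) \left(-5 + 3\right) \sqrt{4 - 5} = \left(7 - 40 + 30\right) \left(- 2 \sqrt{-1}\right) = - 3 \left(- 2 i\right) = 6 i \approx 6.0 i$)
$k t = 6 i 201 = 1206 i$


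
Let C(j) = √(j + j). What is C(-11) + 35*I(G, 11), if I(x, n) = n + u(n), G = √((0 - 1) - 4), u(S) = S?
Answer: 770 + I*√22 ≈ 770.0 + 4.6904*I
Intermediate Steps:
C(j) = √2*√j (C(j) = √(2*j) = √2*√j)
G = I*√5 (G = √(-1 - 4) = √(-5) = I*√5 ≈ 2.2361*I)
I(x, n) = 2*n (I(x, n) = n + n = 2*n)
C(-11) + 35*I(G, 11) = √2*√(-11) + 35*(2*11) = √2*(I*√11) + 35*22 = I*√22 + 770 = 770 + I*√22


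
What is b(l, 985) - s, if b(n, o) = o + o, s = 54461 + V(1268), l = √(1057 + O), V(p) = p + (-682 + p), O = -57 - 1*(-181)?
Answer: -54345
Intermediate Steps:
O = 124 (O = -57 + 181 = 124)
V(p) = -682 + 2*p
l = √1181 (l = √(1057 + 124) = √1181 ≈ 34.366)
s = 56315 (s = 54461 + (-682 + 2*1268) = 54461 + (-682 + 2536) = 54461 + 1854 = 56315)
b(n, o) = 2*o
b(l, 985) - s = 2*985 - 1*56315 = 1970 - 56315 = -54345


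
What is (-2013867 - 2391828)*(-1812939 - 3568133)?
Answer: 23707362005040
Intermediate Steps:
(-2013867 - 2391828)*(-1812939 - 3568133) = -4405695*(-5381072) = 23707362005040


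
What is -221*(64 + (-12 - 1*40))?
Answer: -2652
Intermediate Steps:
-221*(64 + (-12 - 1*40)) = -221*(64 + (-12 - 40)) = -221*(64 - 52) = -221*12 = -2652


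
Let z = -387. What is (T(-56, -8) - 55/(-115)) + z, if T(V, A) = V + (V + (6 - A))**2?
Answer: 30394/23 ≈ 1321.5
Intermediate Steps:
T(V, A) = V + (6 + V - A)**2
(T(-56, -8) - 55/(-115)) + z = ((-56 + (6 - 56 - 1*(-8))**2) - 55/(-115)) - 387 = ((-56 + (6 - 56 + 8)**2) - 55*(-1/115)) - 387 = ((-56 + (-42)**2) + 11/23) - 387 = ((-56 + 1764) + 11/23) - 387 = (1708 + 11/23) - 387 = 39295/23 - 387 = 30394/23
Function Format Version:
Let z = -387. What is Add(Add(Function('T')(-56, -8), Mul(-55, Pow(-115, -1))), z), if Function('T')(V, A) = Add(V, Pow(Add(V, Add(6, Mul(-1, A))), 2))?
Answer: Rational(30394, 23) ≈ 1321.5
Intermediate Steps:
Function('T')(V, A) = Add(V, Pow(Add(6, V, Mul(-1, A)), 2))
Add(Add(Function('T')(-56, -8), Mul(-55, Pow(-115, -1))), z) = Add(Add(Add(-56, Pow(Add(6, -56, Mul(-1, -8)), 2)), Mul(-55, Pow(-115, -1))), -387) = Add(Add(Add(-56, Pow(Add(6, -56, 8), 2)), Mul(-55, Rational(-1, 115))), -387) = Add(Add(Add(-56, Pow(-42, 2)), Rational(11, 23)), -387) = Add(Add(Add(-56, 1764), Rational(11, 23)), -387) = Add(Add(1708, Rational(11, 23)), -387) = Add(Rational(39295, 23), -387) = Rational(30394, 23)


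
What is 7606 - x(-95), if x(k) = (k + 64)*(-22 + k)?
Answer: 3979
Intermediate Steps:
x(k) = (-22 + k)*(64 + k) (x(k) = (64 + k)*(-22 + k) = (-22 + k)*(64 + k))
7606 - x(-95) = 7606 - (-1408 + (-95)² + 42*(-95)) = 7606 - (-1408 + 9025 - 3990) = 7606 - 1*3627 = 7606 - 3627 = 3979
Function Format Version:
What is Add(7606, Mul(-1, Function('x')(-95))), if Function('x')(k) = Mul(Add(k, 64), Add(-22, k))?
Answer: 3979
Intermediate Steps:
Function('x')(k) = Mul(Add(-22, k), Add(64, k)) (Function('x')(k) = Mul(Add(64, k), Add(-22, k)) = Mul(Add(-22, k), Add(64, k)))
Add(7606, Mul(-1, Function('x')(-95))) = Add(7606, Mul(-1, Add(-1408, Pow(-95, 2), Mul(42, -95)))) = Add(7606, Mul(-1, Add(-1408, 9025, -3990))) = Add(7606, Mul(-1, 3627)) = Add(7606, -3627) = 3979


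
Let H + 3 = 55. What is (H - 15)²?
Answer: 1369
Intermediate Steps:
H = 52 (H = -3 + 55 = 52)
(H - 15)² = (52 - 15)² = 37² = 1369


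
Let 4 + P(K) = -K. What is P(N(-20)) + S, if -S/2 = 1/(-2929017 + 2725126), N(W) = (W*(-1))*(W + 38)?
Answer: -74216322/203891 ≈ -364.00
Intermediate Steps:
N(W) = -W*(38 + W) (N(W) = (-W)*(38 + W) = -W*(38 + W))
P(K) = -4 - K
S = 2/203891 (S = -2/(-2929017 + 2725126) = -2/(-203891) = -2*(-1/203891) = 2/203891 ≈ 9.8092e-6)
P(N(-20)) + S = (-4 - (-1)*(-20)*(38 - 20)) + 2/203891 = (-4 - (-1)*(-20)*18) + 2/203891 = (-4 - 1*360) + 2/203891 = (-4 - 360) + 2/203891 = -364 + 2/203891 = -74216322/203891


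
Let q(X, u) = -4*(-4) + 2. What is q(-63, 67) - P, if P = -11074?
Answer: 11092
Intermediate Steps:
q(X, u) = 18 (q(X, u) = 16 + 2 = 18)
q(-63, 67) - P = 18 - 1*(-11074) = 18 + 11074 = 11092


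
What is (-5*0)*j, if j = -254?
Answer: 0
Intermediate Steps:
(-5*0)*j = -5*0*(-254) = 0*(-254) = 0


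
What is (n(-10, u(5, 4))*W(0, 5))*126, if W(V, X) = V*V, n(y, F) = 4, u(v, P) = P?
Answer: 0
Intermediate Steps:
W(V, X) = V²
(n(-10, u(5, 4))*W(0, 5))*126 = (4*0²)*126 = (4*0)*126 = 0*126 = 0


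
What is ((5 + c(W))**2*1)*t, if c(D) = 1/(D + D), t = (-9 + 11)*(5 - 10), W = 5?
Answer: -2601/10 ≈ -260.10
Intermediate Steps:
t = -10 (t = 2*(-5) = -10)
c(D) = 1/(2*D)
((5 + c(W))**2*1)*t = ((5 + (1/2)/5)**2*1)*(-10) = ((5 + (1/2)*(1/5))**2*1)*(-10) = ((5 + 1/10)**2*1)*(-10) = ((51/10)**2*1)*(-10) = ((2601/100)*1)*(-10) = (2601/100)*(-10) = -2601/10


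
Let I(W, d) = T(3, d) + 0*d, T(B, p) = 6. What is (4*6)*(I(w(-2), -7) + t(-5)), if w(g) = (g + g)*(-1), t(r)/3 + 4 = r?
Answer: -504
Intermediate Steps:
t(r) = -12 + 3*r
w(g) = -2*g (w(g) = (2*g)*(-1) = -2*g)
I(W, d) = 6 (I(W, d) = 6 + 0*d = 6 + 0 = 6)
(4*6)*(I(w(-2), -7) + t(-5)) = (4*6)*(6 + (-12 + 3*(-5))) = 24*(6 + (-12 - 15)) = 24*(6 - 27) = 24*(-21) = -504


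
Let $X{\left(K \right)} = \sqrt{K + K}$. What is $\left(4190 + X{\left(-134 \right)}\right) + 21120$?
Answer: $25310 + 2 i \sqrt{67} \approx 25310.0 + 16.371 i$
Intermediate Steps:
$X{\left(K \right)} = \sqrt{2} \sqrt{K}$ ($X{\left(K \right)} = \sqrt{2 K} = \sqrt{2} \sqrt{K}$)
$\left(4190 + X{\left(-134 \right)}\right) + 21120 = \left(4190 + \sqrt{2} \sqrt{-134}\right) + 21120 = \left(4190 + \sqrt{2} i \sqrt{134}\right) + 21120 = \left(4190 + 2 i \sqrt{67}\right) + 21120 = 25310 + 2 i \sqrt{67}$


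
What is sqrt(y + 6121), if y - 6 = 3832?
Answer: sqrt(9959) ≈ 99.795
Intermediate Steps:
y = 3838 (y = 6 + 3832 = 3838)
sqrt(y + 6121) = sqrt(3838 + 6121) = sqrt(9959)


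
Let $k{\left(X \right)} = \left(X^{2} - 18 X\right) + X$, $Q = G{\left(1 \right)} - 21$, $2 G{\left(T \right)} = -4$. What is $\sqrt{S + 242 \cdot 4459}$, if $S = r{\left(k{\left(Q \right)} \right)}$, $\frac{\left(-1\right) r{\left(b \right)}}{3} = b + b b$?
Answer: $i \sqrt{1462882} \approx 1209.5 i$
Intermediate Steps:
$G{\left(T \right)} = -2$ ($G{\left(T \right)} = \frac{1}{2} \left(-4\right) = -2$)
$Q = -23$ ($Q = -2 - 21 = -23$)
$k{\left(X \right)} = X^{2} - 17 X$
$r{\left(b \right)} = - 3 b - 3 b^{2}$ ($r{\left(b \right)} = - 3 \left(b + b b\right) = - 3 \left(b + b^{2}\right) = - 3 b - 3 b^{2}$)
$S = -2541960$ ($S = - 3 \left(- 23 \left(-17 - 23\right)\right) \left(1 - 23 \left(-17 - 23\right)\right) = - 3 \left(\left(-23\right) \left(-40\right)\right) \left(1 - -920\right) = \left(-3\right) 920 \left(1 + 920\right) = \left(-3\right) 920 \cdot 921 = -2541960$)
$\sqrt{S + 242 \cdot 4459} = \sqrt{-2541960 + 242 \cdot 4459} = \sqrt{-2541960 + 1079078} = \sqrt{-1462882} = i \sqrt{1462882}$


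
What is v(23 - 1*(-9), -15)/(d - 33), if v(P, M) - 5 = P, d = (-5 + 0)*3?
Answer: -37/48 ≈ -0.77083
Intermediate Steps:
d = -15 (d = -5*3 = -15)
v(P, M) = 5 + P
v(23 - 1*(-9), -15)/(d - 33) = (5 + (23 - 1*(-9)))/(-15 - 33) = (5 + (23 + 9))/(-48) = (5 + 32)*(-1/48) = 37*(-1/48) = -37/48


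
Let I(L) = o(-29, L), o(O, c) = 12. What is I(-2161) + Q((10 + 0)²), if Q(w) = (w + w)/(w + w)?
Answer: 13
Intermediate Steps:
I(L) = 12
Q(w) = 1 (Q(w) = (2*w)/((2*w)) = (2*w)*(1/(2*w)) = 1)
I(-2161) + Q((10 + 0)²) = 12 + 1 = 13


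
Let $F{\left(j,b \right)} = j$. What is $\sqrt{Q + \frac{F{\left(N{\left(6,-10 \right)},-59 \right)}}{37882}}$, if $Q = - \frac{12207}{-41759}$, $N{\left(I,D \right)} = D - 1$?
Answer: $\frac{5 \sqrt{29231641647834262}}{1581914438} \approx 0.5404$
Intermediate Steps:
$N{\left(I,D \right)} = -1 + D$ ($N{\left(I,D \right)} = D - 1 = -1 + D$)
$Q = \frac{12207}{41759}$ ($Q = \left(-12207\right) \left(- \frac{1}{41759}\right) = \frac{12207}{41759} \approx 0.29232$)
$\sqrt{Q + \frac{F{\left(N{\left(6,-10 \right)},-59 \right)}}{37882}} = \sqrt{\frac{12207}{41759} + \frac{-1 - 10}{37882}} = \sqrt{\frac{12207}{41759} - \frac{11}{37882}} = \sqrt{\frac{461966225}{1581914438}} = \frac{5 \sqrt{29231641647834262}}{1581914438}$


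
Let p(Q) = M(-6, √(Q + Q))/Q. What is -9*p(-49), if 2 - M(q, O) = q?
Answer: 72/49 ≈ 1.4694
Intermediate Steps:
M(q, O) = 2 - q
p(Q) = 8/Q (p(Q) = (2 - 1*(-6))/Q = (2 + 6)/Q = 8/Q)
-9*p(-49) = -72/(-49) = -72*(-1)/49 = -9*(-8/49) = 72/49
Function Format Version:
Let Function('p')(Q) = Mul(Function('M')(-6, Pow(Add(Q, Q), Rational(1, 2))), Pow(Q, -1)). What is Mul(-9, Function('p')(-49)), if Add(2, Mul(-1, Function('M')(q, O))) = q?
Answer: Rational(72, 49) ≈ 1.4694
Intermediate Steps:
Function('M')(q, O) = Add(2, Mul(-1, q))
Function('p')(Q) = Mul(8, Pow(Q, -1)) (Function('p')(Q) = Mul(Add(2, Mul(-1, -6)), Pow(Q, -1)) = Mul(Add(2, 6), Pow(Q, -1)) = Mul(8, Pow(Q, -1)))
Mul(-9, Function('p')(-49)) = Mul(-9, Mul(8, Pow(-49, -1))) = Mul(-9, Mul(8, Rational(-1, 49))) = Mul(-9, Rational(-8, 49)) = Rational(72, 49)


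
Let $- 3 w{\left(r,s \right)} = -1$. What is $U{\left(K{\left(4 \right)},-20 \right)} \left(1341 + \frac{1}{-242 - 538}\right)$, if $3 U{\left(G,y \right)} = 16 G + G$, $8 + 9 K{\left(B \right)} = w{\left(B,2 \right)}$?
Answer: $- \frac{408977789}{63180} \approx -6473.2$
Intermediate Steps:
$w{\left(r,s \right)} = \frac{1}{3}$ ($w{\left(r,s \right)} = \left(- \frac{1}{3}\right) \left(-1\right) = \frac{1}{3}$)
$K{\left(B \right)} = - \frac{23}{27}$ ($K{\left(B \right)} = - \frac{8}{9} + \frac{1}{9} \cdot \frac{1}{3} = - \frac{8}{9} + \frac{1}{27} = - \frac{23}{27}$)
$U{\left(G,y \right)} = \frac{17 G}{3}$ ($U{\left(G,y \right)} = \frac{16 G + G}{3} = \frac{17 G}{3}$)
$U{\left(K{\left(4 \right)},-20 \right)} \left(1341 + \frac{1}{-242 - 538}\right) = \frac{17}{3} \left(- \frac{23}{27}\right) \left(1341 + \frac{1}{-242 - 538}\right) = - \frac{391 \left(1341 + \frac{1}{-780}\right)}{81} = - \frac{391 \left(1341 - \frac{1}{780}\right)}{81} = \left(- \frac{391}{81}\right) \frac{1045979}{780} = - \frac{408977789}{63180}$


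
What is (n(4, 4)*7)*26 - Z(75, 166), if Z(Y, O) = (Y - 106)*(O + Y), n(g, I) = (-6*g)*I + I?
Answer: -9273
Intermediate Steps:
n(g, I) = I - 6*I*g (n(g, I) = -6*I*g + I = I - 6*I*g)
Z(Y, O) = (-106 + Y)*(O + Y)
(n(4, 4)*7)*26 - Z(75, 166) = ((4*(1 - 6*4))*7)*26 - (75² - 106*166 - 106*75 + 166*75) = ((4*(1 - 24))*7)*26 - (5625 - 17596 - 7950 + 12450) = ((4*(-23))*7)*26 - 1*(-7471) = -92*7*26 + 7471 = -644*26 + 7471 = -16744 + 7471 = -9273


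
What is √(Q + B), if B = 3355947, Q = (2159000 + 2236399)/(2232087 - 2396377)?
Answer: √90580328305680990/164290 ≈ 1831.9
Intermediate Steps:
Q = -4395399/164290 (Q = 4395399/(-164290) = 4395399*(-1/164290) = -4395399/164290 ≈ -26.754)
√(Q + B) = √(-4395399/164290 + 3355947) = √(551344137231/164290) = √90580328305680990/164290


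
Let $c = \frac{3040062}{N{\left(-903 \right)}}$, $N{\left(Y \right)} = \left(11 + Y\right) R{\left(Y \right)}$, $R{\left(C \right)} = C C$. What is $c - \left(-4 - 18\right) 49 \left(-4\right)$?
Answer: $- \frac{522718989733}{121224138} \approx -4312.0$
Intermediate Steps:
$R{\left(C \right)} = C^{2}$
$N{\left(Y \right)} = Y^{2} \left(11 + Y\right)$ ($N{\left(Y \right)} = \left(11 + Y\right) Y^{2} = Y^{2} \left(11 + Y\right)$)
$c = - \frac{506677}{121224138}$ ($c = \frac{3040062}{\left(-903\right)^{2} \left(11 - 903\right)} = \frac{3040062}{815409 \left(-892\right)} = \frac{3040062}{-727344828} = 3040062 \left(- \frac{1}{727344828}\right) = - \frac{506677}{121224138} \approx -0.0041797$)
$c - \left(-4 - 18\right) 49 \left(-4\right) = - \frac{506677}{121224138} - \left(-4 - 18\right) 49 \left(-4\right) = - \frac{506677}{121224138} - \left(-22\right) 49 \left(-4\right) = - \frac{506677}{121224138} - \left(-1078\right) \left(-4\right) = - \frac{506677}{121224138} - 4312 = - \frac{522718989733}{121224138}$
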